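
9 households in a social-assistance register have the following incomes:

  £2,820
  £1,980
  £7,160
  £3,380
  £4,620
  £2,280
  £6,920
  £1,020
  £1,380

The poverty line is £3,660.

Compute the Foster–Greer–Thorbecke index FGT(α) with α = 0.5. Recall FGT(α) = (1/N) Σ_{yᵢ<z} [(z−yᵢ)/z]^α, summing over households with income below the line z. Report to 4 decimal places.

0.4095

Poor units: £1,020, £1,380, £1,980, £2,280, £2,820, £3,380 (q = 6 of N = 9).
Shortfall ratios: (3660−1020)/3660 = 0.7213; (3660−1380)/3660 = 0.6230; (3660−1980)/3660 = 0.4590; (3660−2280)/3660 = 0.3770; (3660−2820)/3660 = 0.2295; (3660−3380)/3660 = 0.0765.
Raised to α = 0.5: 0.84930; 0.78927; 0.67751; 0.61404; 0.47907; 0.27659.
Sum = 3.685785; FGT(0.5) = 3.685785 / 9 = 0.4095.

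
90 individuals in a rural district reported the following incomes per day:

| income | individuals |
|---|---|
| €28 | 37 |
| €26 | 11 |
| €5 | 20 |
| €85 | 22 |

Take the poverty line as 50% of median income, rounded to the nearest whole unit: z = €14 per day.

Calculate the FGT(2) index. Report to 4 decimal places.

0.0918

Poor units: 20×€5 (q = 20 of N = 90).
Gap ratios (z−y)/z: (14−5)/14 = 0.6429 (×20).
Squared: 0.4133 (×20).
Sum = 8.265306; P₂ = 8.265306 / 90 = 0.0918.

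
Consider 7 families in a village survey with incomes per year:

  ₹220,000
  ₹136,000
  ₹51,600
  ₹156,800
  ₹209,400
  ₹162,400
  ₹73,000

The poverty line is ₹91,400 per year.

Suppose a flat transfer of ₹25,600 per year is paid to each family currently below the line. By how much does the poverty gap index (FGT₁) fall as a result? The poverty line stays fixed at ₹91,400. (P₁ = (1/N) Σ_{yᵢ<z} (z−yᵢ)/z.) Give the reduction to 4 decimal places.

Before: below the line — ₹51,600, ₹73,000; poverty gap index (FGT₁) = 0.090966.
After the ₹25,600 transfer: below the line — ₹77,200; poverty gap index (FGT₁) = 0.022194.
Reduction = 0.090966 − 0.022194 = 0.0688.

0.0688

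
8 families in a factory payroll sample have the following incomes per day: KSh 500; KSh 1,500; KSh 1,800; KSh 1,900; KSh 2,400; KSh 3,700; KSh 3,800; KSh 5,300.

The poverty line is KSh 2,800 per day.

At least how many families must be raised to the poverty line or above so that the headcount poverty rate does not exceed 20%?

5 of the 8 families are poor, so H = 5/8 = 0.625.
A headcount ratio of at most 20% allows at most ⌊0.20 × 8⌋ = 1 poor families.
So at least 5 − 1 = 4 must be lifted.

4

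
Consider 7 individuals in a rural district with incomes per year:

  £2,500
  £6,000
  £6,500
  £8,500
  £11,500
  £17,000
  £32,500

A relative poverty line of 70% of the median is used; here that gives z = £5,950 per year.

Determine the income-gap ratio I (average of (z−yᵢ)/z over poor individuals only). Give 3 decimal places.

0.580

Poor units: £2,500 (q = 1 of N = 7).
Relative gaps: 0.5798; sum = 0.579832.
The income-gap ratio divides by q (the poor only): 0.579832 / 1 = 0.580.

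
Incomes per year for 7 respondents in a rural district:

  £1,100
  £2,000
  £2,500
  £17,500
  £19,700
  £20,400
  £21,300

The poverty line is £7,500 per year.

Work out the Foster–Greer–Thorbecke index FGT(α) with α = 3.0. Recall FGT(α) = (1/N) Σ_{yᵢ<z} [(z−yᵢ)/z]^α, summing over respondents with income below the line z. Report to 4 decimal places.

0.1874

Below z: £1,100, £2,000, £2,500 (q = 3 of N = 7).
Relative gaps: (7500−1100)/7500 = 0.8533; (7500−2000)/7500 = 0.7333; (7500−2500)/7500 = 0.6667.
Raised to α = 3.0: 0.62138; 0.39437; 0.29630.
Sum = 1.312045; FGT(3.0) = 1.312045 / 7 = 0.1874.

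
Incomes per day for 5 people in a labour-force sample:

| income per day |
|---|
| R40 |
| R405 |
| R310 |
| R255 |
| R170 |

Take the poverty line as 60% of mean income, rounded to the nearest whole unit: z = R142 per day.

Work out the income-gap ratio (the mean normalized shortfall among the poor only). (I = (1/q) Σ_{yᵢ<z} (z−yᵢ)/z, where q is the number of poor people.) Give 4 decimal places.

0.7183

Below the line: R40 (q = 1 of N = 5).
Shortfall ratios (z−y)/z: 0.7183; sum = 0.718310.
The income-gap ratio divides by q (the poor only): 0.718310 / 1 = 0.7183.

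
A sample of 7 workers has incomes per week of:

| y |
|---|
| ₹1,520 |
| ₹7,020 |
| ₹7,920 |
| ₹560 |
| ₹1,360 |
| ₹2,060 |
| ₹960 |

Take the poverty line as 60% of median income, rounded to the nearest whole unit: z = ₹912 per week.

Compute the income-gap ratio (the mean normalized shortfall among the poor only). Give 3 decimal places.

0.386

Incomes under z: ₹560 (q = 1 of N = 7).
Relative gaps: 0.3860; sum = 0.385965.
I averages over the q = 1 poor units only: 0.385965 / 1 = 0.386.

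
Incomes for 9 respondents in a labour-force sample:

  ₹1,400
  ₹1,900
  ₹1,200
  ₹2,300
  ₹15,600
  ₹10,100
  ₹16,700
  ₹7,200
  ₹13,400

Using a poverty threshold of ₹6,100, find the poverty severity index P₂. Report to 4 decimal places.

Incomes under z: ₹1,200, ₹1,400, ₹1,900, ₹2,300 (q = 4 of N = 9).
Shortfall ratios: (6100−1200)/6100 = 0.8033; (6100−1400)/6100 = 0.7705; (6100−1900)/6100 = 0.6885; (6100−2300)/6100 = 0.6230.
Squared: 0.6453; 0.5937; 0.4741; 0.3881.
Sum = 2.101048; P₂ = 2.101048 / 9 = 0.2334.

0.2334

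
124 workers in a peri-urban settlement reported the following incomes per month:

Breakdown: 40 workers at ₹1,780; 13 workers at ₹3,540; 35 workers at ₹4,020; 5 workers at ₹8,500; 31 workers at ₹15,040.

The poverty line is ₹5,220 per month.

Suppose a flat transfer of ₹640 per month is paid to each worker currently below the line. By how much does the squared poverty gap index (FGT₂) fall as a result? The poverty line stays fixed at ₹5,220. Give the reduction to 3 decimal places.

Before: below the line — 40×₹1,780, 13×₹3,540, 35×₹4,020; squared poverty gap index (FGT₂) = 0.16587.
After the ₹640 transfer: below the line — 40×₹2,420, 13×₹4,180, 35×₹4,660; squared poverty gap index (FGT₂) = 0.10022.
Reduction = 0.16587 − 0.10022 = 0.066.

0.066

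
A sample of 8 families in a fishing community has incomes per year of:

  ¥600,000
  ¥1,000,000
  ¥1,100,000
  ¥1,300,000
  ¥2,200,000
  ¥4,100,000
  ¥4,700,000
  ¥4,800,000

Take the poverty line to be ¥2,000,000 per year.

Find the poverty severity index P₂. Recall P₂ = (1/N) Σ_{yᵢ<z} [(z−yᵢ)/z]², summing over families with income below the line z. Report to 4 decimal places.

Poor units: ¥600,000, ¥1,000,000, ¥1,100,000, ¥1,300,000 (q = 4 of N = 8).
Normalized shortfalls: (2000000−600000)/2000000 = 0.7000; (2000000−1000000)/2000000 = 0.5000; (2000000−1100000)/2000000 = 0.4500; (2000000−1300000)/2000000 = 0.3500.
Squared: 0.4900; 0.2500; 0.2025; 0.1225.
Sum = 1.065000; P₂ = 1.065000 / 8 = 0.1331.

0.1331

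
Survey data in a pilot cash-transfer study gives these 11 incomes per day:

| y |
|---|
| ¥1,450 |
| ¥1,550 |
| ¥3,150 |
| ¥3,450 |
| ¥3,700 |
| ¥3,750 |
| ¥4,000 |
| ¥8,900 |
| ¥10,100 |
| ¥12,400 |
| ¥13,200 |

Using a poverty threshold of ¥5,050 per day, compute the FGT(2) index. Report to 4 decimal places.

0.1283

Below the line: ¥1,450, ¥1,550, ¥3,150, ¥3,450, ¥3,700, ¥3,750, ¥4,000 (q = 7 of N = 11).
Gap ratios (z−y)/z: (5050−1450)/5050 = 0.7129; (5050−1550)/5050 = 0.6931; (5050−3150)/5050 = 0.3762; (5050−3450)/5050 = 0.3168; (5050−3700)/5050 = 0.2673; (5050−3750)/5050 = 0.2574; (5050−4000)/5050 = 0.2079.
Squared: 0.5082; 0.4803; 0.1416; 0.1004; 0.0715; 0.0663; 0.0432.
Sum = 1.411430; P₂ = 1.411430 / 11 = 0.1283.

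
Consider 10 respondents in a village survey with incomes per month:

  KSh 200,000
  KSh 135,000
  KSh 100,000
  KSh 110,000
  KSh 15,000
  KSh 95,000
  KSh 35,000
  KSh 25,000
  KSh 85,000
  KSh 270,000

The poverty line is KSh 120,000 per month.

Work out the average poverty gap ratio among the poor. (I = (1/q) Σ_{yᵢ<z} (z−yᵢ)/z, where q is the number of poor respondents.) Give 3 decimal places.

Incomes under z: KSh 15,000, KSh 25,000, KSh 35,000, KSh 85,000, KSh 95,000, KSh 100,000, KSh 110,000 (q = 7 of N = 10).
Shortfall ratios (z−y)/z: 0.8750, 0.7917, 0.7083, 0.2917, 0.2083, 0.1667, 0.0833; sum = 3.125000.
The income-gap ratio divides by q (the poor only): 3.125000 / 7 = 0.446.

0.446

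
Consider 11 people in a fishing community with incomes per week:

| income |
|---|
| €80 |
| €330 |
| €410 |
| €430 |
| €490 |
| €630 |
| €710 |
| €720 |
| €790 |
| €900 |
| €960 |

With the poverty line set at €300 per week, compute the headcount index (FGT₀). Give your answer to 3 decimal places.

1 of the 11 people have income below €300.
H = 1/11 = 0.091.

0.091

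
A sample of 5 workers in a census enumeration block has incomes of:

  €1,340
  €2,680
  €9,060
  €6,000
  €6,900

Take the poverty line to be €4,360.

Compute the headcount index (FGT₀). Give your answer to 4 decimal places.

0.4000

2 of the 5 workers have income below €4,360.
H = 2/5 = 0.4000.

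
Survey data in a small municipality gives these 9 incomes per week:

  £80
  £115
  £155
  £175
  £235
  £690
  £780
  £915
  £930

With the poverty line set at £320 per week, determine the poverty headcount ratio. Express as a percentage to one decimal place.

5 of the 9 workers have income below £320.
H = 5/9 = 55.6%.

55.6%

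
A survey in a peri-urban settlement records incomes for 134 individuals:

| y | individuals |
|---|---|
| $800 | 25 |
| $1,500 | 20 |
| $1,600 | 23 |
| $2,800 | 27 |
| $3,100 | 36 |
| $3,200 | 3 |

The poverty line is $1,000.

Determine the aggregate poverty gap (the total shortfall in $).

Below the line: 25×$800 (q = 25 of N = 134).
Individual gaps: 25×(1000−800) = 5000.
Aggregate gap = $5,000.

$5,000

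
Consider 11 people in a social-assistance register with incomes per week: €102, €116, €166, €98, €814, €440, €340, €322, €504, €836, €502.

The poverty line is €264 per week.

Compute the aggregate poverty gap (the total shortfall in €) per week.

€574

Below the line: €98, €102, €116, €166 (q = 4 of N = 11).
Individual gaps: 264−98 = 166; 264−102 = 162; 264−116 = 148; 264−166 = 98.
Aggregate gap = €574.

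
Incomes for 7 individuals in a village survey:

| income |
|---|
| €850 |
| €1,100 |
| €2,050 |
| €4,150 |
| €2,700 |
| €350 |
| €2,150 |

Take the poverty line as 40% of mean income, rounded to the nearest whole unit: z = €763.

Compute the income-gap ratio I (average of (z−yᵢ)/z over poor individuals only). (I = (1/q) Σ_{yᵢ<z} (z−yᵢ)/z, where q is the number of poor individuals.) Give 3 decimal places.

0.541

Below z: €350 (q = 1 of N = 7).
Shortfall ratios (z−y)/z: 0.5413; sum = 0.541284.
I averages over the q = 1 poor units only: 0.541284 / 1 = 0.541.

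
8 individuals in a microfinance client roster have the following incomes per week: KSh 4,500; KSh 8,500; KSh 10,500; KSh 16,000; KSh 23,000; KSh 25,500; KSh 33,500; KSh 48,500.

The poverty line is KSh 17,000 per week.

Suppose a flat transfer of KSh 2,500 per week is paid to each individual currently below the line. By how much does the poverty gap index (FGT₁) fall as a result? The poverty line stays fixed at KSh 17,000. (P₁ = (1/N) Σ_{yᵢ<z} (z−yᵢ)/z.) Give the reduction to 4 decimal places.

Before: below the line — KSh 4,500, KSh 8,500, KSh 10,500, KSh 16,000; poverty gap index (FGT₁) = 0.209559.
After the KSh 2,500 transfer: below the line — KSh 7,000, KSh 11,000, KSh 13,000; poverty gap index (FGT₁) = 0.147059.
Reduction = 0.209559 − 0.147059 = 0.0625.

0.0625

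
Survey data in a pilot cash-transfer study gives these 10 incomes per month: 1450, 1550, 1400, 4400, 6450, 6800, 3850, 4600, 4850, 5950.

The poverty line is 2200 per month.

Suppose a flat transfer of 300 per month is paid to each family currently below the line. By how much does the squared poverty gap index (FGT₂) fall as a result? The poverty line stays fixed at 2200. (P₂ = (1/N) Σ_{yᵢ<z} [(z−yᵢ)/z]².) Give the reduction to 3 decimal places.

Before: below the line — 1400, 1450, 1550; squared poverty gap index (FGT₂) = 0.03357.
After the 300 transfer: below the line — 1700, 1750, 1850; squared poverty gap index (FGT₂) = 0.01188.
Reduction = 0.03357 − 0.01188 = 0.022.

0.022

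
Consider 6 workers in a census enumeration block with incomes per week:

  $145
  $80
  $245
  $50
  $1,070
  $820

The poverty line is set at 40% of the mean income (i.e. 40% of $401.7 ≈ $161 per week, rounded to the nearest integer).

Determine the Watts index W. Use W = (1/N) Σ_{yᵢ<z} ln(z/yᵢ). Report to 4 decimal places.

0.3289

Below the line: $50, $80, $145 (q = 3 of N = 6).
Log gaps: ln(161/50) = 1.1694; ln(161/80) = 0.6994; ln(161/145) = 0.1047.
W = 1.973430 / 6 = 0.3289.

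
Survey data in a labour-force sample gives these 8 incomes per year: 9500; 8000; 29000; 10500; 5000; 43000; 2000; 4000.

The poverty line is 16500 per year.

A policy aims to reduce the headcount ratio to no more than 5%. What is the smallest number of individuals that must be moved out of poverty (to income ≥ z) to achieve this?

6 of the 8 individuals are poor, so H = 6/8 = 0.750.
A headcount ratio of at most 5% allows at most ⌊0.05 × 8⌋ = 0 poor individuals.
So at least 6 − 0 = 6 must be lifted.

6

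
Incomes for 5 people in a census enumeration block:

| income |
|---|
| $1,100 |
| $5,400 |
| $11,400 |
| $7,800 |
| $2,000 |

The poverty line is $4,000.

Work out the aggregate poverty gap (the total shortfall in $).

Incomes under z: $1,100, $2,000 (q = 2 of N = 5).
Individual gaps: 4000−1100 = 2900; 4000−2000 = 2000.
Aggregate gap = $4,900.

$4,900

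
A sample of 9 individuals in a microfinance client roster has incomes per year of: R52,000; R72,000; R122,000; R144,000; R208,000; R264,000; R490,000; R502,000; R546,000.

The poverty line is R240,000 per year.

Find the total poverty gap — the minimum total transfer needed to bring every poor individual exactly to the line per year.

R602,000

Incomes under z: R52,000, R72,000, R122,000, R144,000, R208,000 (q = 5 of N = 9).
Individual gaps: 240000−52000 = 188000; 240000−72000 = 168000; 240000−122000 = 118000; 240000−144000 = 96000; 240000−208000 = 32000.
Aggregate gap = R602,000.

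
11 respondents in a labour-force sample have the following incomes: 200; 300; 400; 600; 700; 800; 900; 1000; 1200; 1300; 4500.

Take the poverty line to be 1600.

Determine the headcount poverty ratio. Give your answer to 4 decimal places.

10 of the 11 respondents have income below 1600.
H = 10/11 = 0.9091.

0.9091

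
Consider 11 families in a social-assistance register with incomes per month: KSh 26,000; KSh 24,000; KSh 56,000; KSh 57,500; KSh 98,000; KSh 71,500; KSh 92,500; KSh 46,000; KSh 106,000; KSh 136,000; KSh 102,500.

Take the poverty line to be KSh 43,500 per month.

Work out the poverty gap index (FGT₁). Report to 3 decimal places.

Below z: KSh 24,000, KSh 26,000 (q = 2 of N = 11).
Relative gaps: (43500−24000)/43500 = 0.4483; (43500−26000)/43500 = 0.4023.
Σ = 0.850575. Dividing by the full population N = 11 gives P₁ = 0.077.

0.077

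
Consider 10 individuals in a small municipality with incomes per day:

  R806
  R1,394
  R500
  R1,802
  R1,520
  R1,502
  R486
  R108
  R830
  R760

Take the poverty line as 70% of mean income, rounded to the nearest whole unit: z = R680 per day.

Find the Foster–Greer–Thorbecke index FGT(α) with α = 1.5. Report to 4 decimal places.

Poor units: R108, R486, R500 (q = 3 of N = 10).
Gap ratios (z−y)/z: (680−108)/680 = 0.8412; (680−486)/680 = 0.2853; (680−500)/680 = 0.2647.
Raised to α = 1.5: 0.77149; 0.15238; 0.13619.
Sum = 1.060065; FGT(1.5) = 1.060065 / 10 = 0.1060.

0.1060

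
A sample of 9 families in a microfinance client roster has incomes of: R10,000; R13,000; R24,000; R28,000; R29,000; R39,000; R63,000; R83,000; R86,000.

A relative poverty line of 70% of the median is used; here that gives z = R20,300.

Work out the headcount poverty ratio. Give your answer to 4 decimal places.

2 of the 9 families have income below R20,300.
H = 2/9 = 0.2222.

0.2222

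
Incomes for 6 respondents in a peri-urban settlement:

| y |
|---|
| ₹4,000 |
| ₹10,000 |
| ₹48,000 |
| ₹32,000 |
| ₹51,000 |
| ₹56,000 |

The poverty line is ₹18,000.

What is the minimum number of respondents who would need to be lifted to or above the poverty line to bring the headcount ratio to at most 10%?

2

2 of the 6 respondents are poor, so H = 2/6 = 0.333.
A headcount ratio of at most 10% allows at most ⌊0.10 × 6⌋ = 0 poor respondents.
So at least 2 − 0 = 2 must be lifted.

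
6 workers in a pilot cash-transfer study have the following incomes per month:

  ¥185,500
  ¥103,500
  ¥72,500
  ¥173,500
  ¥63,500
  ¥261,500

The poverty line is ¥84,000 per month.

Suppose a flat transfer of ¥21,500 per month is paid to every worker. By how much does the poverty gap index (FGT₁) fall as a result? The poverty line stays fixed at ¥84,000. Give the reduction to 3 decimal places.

0.063

Before: below the line — ¥63,500, ¥72,500; poverty gap index (FGT₁) = 0.06349.
After the ¥21,500 transfer: below the line — none; poverty gap index (FGT₁) = 0.00000.
Reduction = 0.06349 − 0.00000 = 0.063.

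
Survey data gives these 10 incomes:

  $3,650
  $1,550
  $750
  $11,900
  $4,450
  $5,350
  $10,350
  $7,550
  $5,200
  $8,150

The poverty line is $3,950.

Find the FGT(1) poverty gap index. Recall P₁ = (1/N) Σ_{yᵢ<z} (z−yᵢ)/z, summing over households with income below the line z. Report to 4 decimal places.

0.1494

Incomes under z: $750, $1,550, $3,650 (q = 3 of N = 10).
Shortfall ratios: (3950−750)/3950 = 0.8101; (3950−1550)/3950 = 0.6076; (3950−3650)/3950 = 0.0759.
Sum of shortfalls = 1.493671; P₁ averages over all N: 1.493671 / 10 = 0.1494.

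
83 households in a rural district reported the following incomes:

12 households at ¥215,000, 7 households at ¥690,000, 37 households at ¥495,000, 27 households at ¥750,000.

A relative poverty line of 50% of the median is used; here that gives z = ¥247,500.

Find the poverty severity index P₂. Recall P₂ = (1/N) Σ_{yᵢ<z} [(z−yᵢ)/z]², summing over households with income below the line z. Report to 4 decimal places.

Incomes under z: 12×¥215,000 (q = 12 of N = 83).
Shortfall ratios: (247500−215000)/247500 = 0.1313 (×12).
Squared: 0.0172 (×12).
Sum = 0.206918; P₂ = 0.206918 / 83 = 0.0025.

0.0025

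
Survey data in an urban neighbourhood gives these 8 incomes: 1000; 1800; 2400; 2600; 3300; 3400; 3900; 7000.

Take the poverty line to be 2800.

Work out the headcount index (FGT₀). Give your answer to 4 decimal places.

0.5000

4 of the 8 people have income below 2800.
H = 4/8 = 0.5000.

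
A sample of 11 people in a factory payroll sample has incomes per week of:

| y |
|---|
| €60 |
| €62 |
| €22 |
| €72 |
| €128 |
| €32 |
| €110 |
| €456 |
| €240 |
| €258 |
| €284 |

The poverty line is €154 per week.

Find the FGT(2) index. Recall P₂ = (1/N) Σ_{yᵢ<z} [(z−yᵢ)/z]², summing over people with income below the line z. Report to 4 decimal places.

Poor units: €22, €32, €60, €62, €72, €110, €128 (q = 7 of N = 11).
Relative gaps: (154−22)/154 = 0.8571; (154−32)/154 = 0.7922; (154−60)/154 = 0.6104; (154−62)/154 = 0.5974; (154−72)/154 = 0.5325; (154−110)/154 = 0.2857; (154−128)/154 = 0.1688.
Squared: 0.7347; 0.6276; 0.3726; 0.3569; 0.2835; 0.0816; 0.0285.
Sum = 2.485411; P₂ = 2.485411 / 11 = 0.2259.

0.2259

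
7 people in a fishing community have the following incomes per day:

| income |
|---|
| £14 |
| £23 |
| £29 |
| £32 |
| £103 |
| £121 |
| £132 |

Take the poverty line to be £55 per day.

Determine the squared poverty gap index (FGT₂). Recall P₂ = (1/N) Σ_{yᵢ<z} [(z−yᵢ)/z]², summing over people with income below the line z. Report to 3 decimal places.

Below z: £14, £23, £29, £32 (q = 4 of N = 7).
Normalized shortfalls: (55−14)/55 = 0.7455; (55−23)/55 = 0.5818; (55−29)/55 = 0.4727; (55−32)/55 = 0.4182.
Squared: 0.5557; 0.3385; 0.2235; 0.1749.
Sum = 1.292562; P₂ = 1.292562 / 7 = 0.185.

0.185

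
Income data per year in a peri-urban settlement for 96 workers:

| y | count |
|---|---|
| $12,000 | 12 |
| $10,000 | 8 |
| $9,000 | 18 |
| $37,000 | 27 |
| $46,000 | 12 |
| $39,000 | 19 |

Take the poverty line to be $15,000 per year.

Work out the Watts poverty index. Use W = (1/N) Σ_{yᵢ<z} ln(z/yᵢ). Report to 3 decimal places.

Below z: 18×$9,000, 8×$10,000, 12×$12,000 (q = 38 of N = 96).
Log gaps: ln(15000/9000) = 0.5108 (×18); ln(15000/10000) = 0.4055 (×8); ln(15000/12000) = 0.2231 (×12).
W = 15.116305 / 96 = 0.157.

0.157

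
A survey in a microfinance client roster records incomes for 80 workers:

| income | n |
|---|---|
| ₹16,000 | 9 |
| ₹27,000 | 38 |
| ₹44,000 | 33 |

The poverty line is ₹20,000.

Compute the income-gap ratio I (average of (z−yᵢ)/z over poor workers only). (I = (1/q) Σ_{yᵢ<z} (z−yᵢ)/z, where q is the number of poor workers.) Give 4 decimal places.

Incomes under z: 9×₹16,000 (q = 9 of N = 80).
Shortfall ratios (z−y)/z: 0.2000 (×9); sum = 1.800000.
The income-gap ratio divides by q (the poor only): 1.800000 / 9 = 0.2000.

0.2000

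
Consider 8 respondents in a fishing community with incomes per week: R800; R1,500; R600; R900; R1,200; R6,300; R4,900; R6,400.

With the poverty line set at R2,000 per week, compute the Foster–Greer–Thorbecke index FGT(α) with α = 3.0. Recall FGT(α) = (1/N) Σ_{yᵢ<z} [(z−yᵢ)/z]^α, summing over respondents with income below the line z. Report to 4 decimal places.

0.1006

Poor units: R600, R800, R900, R1,200, R1,500 (q = 5 of N = 8).
Gap ratios (z−y)/z: (2000−600)/2000 = 0.7000; (2000−800)/2000 = 0.6000; (2000−900)/2000 = 0.5500; (2000−1200)/2000 = 0.4000; (2000−1500)/2000 = 0.2500.
Raised to α = 3.0: 0.34300; 0.21600; 0.16638; 0.06400; 0.01562.
Sum = 0.805000; FGT(3.0) = 0.805000 / 8 = 0.1006.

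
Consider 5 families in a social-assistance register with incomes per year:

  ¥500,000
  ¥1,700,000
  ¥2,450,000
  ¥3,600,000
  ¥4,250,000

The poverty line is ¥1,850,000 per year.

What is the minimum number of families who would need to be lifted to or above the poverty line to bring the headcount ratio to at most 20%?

1

Currently q = 2 of N = 5 are below the line (H = 0.400).
A headcount ratio of at most 20% allows at most ⌊0.20 × 5⌋ = 1 poor families.
So at least 2 − 1 = 1 must be lifted.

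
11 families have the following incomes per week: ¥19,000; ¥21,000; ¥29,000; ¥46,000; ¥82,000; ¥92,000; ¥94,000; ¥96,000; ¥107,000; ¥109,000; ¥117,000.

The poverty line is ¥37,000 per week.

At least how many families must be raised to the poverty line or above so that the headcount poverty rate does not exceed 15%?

2

Currently q = 3 of N = 11 are below the line (H = 0.273).
A headcount ratio of at most 15% allows at most ⌊0.15 × 11⌋ = 1 poor families.
So at least 3 − 1 = 2 must be lifted.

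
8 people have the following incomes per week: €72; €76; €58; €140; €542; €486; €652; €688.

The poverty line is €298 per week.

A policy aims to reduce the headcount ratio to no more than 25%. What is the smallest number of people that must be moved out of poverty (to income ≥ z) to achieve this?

2

4 of the 8 people are poor, so H = 4/8 = 0.500.
A headcount ratio of at most 25% allows at most ⌊0.25 × 8⌋ = 2 poor people.
So at least 4 − 2 = 2 must be lifted.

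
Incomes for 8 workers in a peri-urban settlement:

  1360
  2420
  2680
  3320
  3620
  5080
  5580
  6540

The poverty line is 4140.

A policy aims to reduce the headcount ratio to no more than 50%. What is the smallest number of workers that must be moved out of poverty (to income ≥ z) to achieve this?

Currently q = 5 of N = 8 are below the line (H = 0.625).
A headcount ratio of at most 50% allows at most ⌊0.50 × 8⌋ = 4 poor workers.
So at least 5 − 4 = 1 must be lifted.

1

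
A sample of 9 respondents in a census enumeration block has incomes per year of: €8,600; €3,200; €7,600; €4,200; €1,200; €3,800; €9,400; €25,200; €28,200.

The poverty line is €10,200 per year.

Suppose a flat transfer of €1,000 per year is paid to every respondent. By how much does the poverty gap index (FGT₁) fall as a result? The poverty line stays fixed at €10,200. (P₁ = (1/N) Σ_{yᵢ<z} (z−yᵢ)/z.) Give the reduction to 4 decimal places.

0.0741

Before: below the line — €1,200, €3,200, €3,800, €4,200, €7,600, €8,600, €9,400; poverty gap index (FGT₁) = 0.363834.
After the €1,000 transfer: below the line — €2,200, €4,200, €4,800, €5,200, €8,600, €9,600; poverty gap index (FGT₁) = 0.289760.
Reduction = 0.363834 − 0.289760 = 0.0741.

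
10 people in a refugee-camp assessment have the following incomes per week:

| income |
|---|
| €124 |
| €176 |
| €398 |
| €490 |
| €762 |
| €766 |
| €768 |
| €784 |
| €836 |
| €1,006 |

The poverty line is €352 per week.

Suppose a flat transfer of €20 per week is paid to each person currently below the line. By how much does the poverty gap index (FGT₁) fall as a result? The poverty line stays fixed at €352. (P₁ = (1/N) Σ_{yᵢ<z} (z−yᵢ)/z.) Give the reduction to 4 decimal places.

Before: below the line — €124, €176; poverty gap index (FGT₁) = 0.114773.
After the €20 transfer: below the line — €144, €196; poverty gap index (FGT₁) = 0.103409.
Reduction = 0.114773 − 0.103409 = 0.0114.

0.0114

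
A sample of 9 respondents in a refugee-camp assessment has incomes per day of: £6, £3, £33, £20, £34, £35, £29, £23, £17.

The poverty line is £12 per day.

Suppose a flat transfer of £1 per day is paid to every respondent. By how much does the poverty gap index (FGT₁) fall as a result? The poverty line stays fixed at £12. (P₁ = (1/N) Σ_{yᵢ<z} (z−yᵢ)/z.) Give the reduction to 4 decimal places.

Before: below the line — £3, £6; poverty gap index (FGT₁) = 0.138889.
After the £1 transfer: below the line — £4, £7; poverty gap index (FGT₁) = 0.120370.
Reduction = 0.138889 − 0.120370 = 0.0185.

0.0185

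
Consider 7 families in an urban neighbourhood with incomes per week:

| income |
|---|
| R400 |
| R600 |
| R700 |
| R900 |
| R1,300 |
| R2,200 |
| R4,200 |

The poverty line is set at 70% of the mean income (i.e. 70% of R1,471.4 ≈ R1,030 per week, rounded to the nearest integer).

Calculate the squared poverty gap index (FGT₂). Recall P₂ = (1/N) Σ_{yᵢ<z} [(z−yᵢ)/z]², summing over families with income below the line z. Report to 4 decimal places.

Below z: R400, R600, R700, R900 (q = 4 of N = 7).
Relative gaps: (1030−400)/1030 = 0.6117; (1030−600)/1030 = 0.4175; (1030−700)/1030 = 0.3204; (1030−900)/1030 = 0.1262.
Squared: 0.3741; 0.1743; 0.1026; 0.0159.
Sum = 0.666981; P₂ = 0.666981 / 7 = 0.0953.

0.0953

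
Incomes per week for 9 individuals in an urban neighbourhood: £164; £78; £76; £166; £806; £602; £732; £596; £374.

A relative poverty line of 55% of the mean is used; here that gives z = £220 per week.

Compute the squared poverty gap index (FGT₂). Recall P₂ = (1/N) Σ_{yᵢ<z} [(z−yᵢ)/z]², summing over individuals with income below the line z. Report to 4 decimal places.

Poor units: £76, £78, £164, £166 (q = 4 of N = 9).
Normalized shortfalls: (220−76)/220 = 0.6545; (220−78)/220 = 0.6455; (220−164)/220 = 0.2545; (220−166)/220 = 0.2455.
Squared: 0.4284; 0.4166; 0.0648; 0.0602.
Sum = 0.970083; P₂ = 0.970083 / 9 = 0.1078.

0.1078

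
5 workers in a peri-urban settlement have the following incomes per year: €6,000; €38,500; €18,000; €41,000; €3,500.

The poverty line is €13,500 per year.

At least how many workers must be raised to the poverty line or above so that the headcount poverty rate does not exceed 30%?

1

2 of the 5 workers are poor, so H = 2/5 = 0.400.
A headcount ratio of at most 30% allows at most ⌊0.30 × 5⌋ = 1 poor workers.
So at least 2 − 1 = 1 must be lifted.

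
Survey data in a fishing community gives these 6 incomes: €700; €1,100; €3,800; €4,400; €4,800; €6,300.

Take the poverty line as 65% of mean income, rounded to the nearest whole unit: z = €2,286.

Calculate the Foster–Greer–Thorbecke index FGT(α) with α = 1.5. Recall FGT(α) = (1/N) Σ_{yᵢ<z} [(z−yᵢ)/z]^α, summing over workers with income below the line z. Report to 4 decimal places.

0.1586

Below the line: €700, €1,100 (q = 2 of N = 6).
Shortfall ratios: (2286−700)/2286 = 0.6938; (2286−1100)/2286 = 0.5188.
Raised to α = 1.5: 0.57788; 0.37369.
Sum = 0.951575; FGT(1.5) = 0.951575 / 6 = 0.1586.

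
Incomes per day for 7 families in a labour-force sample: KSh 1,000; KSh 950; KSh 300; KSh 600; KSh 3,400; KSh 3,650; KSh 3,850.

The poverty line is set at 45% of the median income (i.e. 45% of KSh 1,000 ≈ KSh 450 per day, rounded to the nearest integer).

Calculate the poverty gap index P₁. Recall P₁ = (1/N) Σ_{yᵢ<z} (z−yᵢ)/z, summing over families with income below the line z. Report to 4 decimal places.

Poor units: KSh 300 (q = 1 of N = 7).
Gap ratios (z−y)/z: (450−300)/450 = 0.3333.
Sum of shortfalls = 0.333333; P₁ averages over all N: 0.333333 / 7 = 0.0476.

0.0476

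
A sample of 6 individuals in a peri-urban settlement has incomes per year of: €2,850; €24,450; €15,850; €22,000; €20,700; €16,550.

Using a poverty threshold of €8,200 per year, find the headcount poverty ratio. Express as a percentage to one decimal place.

16.7%

1 of the 6 individuals have income below €8,200.
H = 1/6 = 16.7%.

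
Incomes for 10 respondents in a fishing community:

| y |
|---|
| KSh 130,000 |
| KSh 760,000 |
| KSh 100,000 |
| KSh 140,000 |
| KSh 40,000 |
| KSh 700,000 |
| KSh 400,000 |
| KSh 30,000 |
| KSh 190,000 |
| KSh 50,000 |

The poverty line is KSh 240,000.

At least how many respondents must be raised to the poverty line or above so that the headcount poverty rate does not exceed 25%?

7 of the 10 respondents are poor, so H = 7/10 = 0.700.
A headcount ratio of at most 25% allows at most ⌊0.25 × 10⌋ = 2 poor respondents.
So at least 7 − 2 = 5 must be lifted.

5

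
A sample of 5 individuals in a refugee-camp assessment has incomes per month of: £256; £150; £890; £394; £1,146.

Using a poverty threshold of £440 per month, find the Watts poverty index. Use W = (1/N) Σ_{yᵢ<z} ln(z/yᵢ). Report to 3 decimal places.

0.346

Below the line: £150, £256, £394 (q = 3 of N = 5).
ln(z/y) terms: ln(440/150) = 1.0761; ln(440/256) = 0.5416; ln(440/394) = 0.1104.
W = 1.728161 / 5 = 0.346.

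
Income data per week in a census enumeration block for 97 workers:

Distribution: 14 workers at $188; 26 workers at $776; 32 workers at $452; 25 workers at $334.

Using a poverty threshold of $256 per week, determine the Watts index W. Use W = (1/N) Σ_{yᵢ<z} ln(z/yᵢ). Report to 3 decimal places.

Below the line: 14×$188 (q = 14 of N = 97).
Log gaps: ln(256/188) = 0.3087 (×14).
W = 4.322297 / 97 = 0.045.

0.045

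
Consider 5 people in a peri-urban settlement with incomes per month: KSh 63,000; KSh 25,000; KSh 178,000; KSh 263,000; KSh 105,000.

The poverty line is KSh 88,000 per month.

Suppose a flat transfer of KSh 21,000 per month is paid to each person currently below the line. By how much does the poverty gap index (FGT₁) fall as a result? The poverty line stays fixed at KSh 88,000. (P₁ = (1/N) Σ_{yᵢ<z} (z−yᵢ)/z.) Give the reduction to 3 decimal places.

0.095

Before: below the line — KSh 25,000, KSh 63,000; poverty gap index (FGT₁) = 0.20000.
After the KSh 21,000 transfer: below the line — KSh 46,000, KSh 84,000; poverty gap index (FGT₁) = 0.10455.
Reduction = 0.20000 − 0.10455 = 0.095.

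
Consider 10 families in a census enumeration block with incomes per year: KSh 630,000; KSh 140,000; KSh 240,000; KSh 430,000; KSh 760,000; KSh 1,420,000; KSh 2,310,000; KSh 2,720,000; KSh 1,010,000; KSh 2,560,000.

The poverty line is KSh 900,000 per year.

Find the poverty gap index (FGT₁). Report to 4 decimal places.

0.2556

Below z: KSh 140,000, KSh 240,000, KSh 430,000, KSh 630,000, KSh 760,000 (q = 5 of N = 10).
Relative gaps: (900000−140000)/900000 = 0.8444; (900000−240000)/900000 = 0.7333; (900000−430000)/900000 = 0.5222; (900000−630000)/900000 = 0.3000; (900000−760000)/900000 = 0.1556.
Σ = 2.555556. Dividing by the full population N = 10 gives P₁ = 0.2556.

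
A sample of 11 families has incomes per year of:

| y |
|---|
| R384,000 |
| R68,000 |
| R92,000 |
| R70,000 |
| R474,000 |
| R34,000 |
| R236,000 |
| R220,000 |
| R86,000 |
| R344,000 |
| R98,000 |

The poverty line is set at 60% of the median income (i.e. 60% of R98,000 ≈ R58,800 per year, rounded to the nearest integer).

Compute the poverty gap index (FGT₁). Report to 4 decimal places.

0.0383

Poor units: R34,000 (q = 1 of N = 11).
Normalized shortfalls: (58800−34000)/58800 = 0.4218.
Sum of shortfalls = 0.421769; P₁ averages over all N: 0.421769 / 11 = 0.0383.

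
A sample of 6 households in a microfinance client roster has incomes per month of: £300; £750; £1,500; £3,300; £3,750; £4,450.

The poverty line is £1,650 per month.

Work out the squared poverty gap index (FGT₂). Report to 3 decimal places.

Incomes under z: £300, £750, £1,500 (q = 3 of N = 6).
Gap ratios (z−y)/z: (1650−300)/1650 = 0.8182; (1650−750)/1650 = 0.5455; (1650−1500)/1650 = 0.0909.
Squared: 0.6694; 0.2975; 0.0083.
Sum = 0.975207; P₂ = 0.975207 / 6 = 0.163.

0.163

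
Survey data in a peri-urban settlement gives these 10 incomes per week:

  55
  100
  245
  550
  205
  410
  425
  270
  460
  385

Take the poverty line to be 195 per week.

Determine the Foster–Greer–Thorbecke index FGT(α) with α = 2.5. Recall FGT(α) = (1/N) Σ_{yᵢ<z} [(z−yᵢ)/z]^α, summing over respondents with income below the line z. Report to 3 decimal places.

Incomes under z: 55, 100 (q = 2 of N = 10).
Shortfall ratios: (195−55)/195 = 0.7179; (195−100)/195 = 0.4872.
Raised to α = 2.5: 0.43675; 0.16566.
Sum = 0.602412; FGT(2.5) = 0.602412 / 10 = 0.060.

0.060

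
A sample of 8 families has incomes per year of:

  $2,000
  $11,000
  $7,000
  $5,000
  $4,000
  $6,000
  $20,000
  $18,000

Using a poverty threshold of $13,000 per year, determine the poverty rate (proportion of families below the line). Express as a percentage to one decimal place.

6 of the 8 families have income below $13,000.
H = 6/8 = 75.0%.

75.0%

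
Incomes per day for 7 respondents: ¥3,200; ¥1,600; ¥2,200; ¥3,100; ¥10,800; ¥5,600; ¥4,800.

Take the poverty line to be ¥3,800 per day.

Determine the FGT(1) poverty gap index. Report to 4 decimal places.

0.1917

Incomes under z: ¥1,600, ¥2,200, ¥3,100, ¥3,200 (q = 4 of N = 7).
Gap ratios (z−y)/z: (3800−1600)/3800 = 0.5789; (3800−2200)/3800 = 0.4211; (3800−3100)/3800 = 0.1842; (3800−3200)/3800 = 0.1579.
Sum of shortfalls = 1.342105; P₁ averages over all N: 1.342105 / 7 = 0.1917.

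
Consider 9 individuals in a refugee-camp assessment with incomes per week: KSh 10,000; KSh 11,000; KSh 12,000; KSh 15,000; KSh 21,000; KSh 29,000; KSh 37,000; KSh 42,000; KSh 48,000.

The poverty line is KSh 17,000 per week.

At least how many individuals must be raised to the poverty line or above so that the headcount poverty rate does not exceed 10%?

4 of the 9 individuals are poor, so H = 4/9 = 0.444.
A headcount ratio of at most 10% allows at most ⌊0.10 × 9⌋ = 0 poor individuals.
So at least 4 − 0 = 4 must be lifted.

4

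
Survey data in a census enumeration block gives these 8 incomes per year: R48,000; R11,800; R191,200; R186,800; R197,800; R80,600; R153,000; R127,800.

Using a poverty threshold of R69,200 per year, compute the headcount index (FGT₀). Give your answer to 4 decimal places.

0.2500

2 of the 8 workers have income below R69,200.
H = 2/8 = 0.2500.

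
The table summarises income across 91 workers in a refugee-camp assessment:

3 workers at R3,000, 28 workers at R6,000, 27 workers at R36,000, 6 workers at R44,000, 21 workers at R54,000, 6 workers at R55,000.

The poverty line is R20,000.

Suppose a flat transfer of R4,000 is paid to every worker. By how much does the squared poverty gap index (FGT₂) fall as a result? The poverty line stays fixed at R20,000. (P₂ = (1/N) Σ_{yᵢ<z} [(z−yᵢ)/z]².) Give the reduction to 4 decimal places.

0.0837

Before: below the line — 3×R3,000, 28×R6,000; squared poverty gap index (FGT₂) = 0.174588.
After the R4,000 transfer: below the line — 3×R7,000, 28×R10,000; squared poverty gap index (FGT₂) = 0.090852.
Reduction = 0.174588 − 0.090852 = 0.0837.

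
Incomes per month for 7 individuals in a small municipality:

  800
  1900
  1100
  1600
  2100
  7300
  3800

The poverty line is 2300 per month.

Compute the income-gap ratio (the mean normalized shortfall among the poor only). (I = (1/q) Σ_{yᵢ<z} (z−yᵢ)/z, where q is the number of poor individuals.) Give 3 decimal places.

0.348

Below z: 800, 1100, 1600, 1900, 2100 (q = 5 of N = 7).
Shortfall ratios (z−y)/z: 0.6522, 0.5217, 0.3043, 0.1739, 0.0870; sum = 1.739130.
I averages over the q = 5 poor units only: 1.739130 / 5 = 0.348.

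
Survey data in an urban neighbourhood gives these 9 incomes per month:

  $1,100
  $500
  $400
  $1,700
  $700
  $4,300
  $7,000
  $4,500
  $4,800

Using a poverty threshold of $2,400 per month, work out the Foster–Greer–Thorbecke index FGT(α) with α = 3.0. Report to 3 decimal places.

Incomes under z: $400, $500, $700, $1,100, $1,700 (q = 5 of N = 9).
Shortfall ratios: (2400−400)/2400 = 0.8333; (2400−500)/2400 = 0.7917; (2400−700)/2400 = 0.7083; (2400−1100)/2400 = 0.5417; (2400−1700)/2400 = 0.2917.
Raised to α = 3.0: 0.57870; 0.49617; 0.35540; 0.15893; 0.02481.
Sum = 1.614005; FGT(3.0) = 1.614005 / 9 = 0.179.

0.179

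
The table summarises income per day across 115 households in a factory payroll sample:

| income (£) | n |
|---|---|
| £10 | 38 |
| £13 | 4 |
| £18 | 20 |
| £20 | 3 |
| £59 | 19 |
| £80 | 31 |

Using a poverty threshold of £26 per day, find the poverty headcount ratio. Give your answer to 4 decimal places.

65 of the 115 households have income below £26.
H = 65/115 = 0.5652.

0.5652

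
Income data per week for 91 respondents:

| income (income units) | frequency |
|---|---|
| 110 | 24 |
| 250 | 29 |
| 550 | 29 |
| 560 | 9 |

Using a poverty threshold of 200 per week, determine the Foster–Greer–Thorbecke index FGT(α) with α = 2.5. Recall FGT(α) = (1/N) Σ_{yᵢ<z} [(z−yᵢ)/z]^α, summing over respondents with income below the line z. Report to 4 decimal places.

0.0358

Below the line: 24×110 (q = 24 of N = 91).
Shortfall ratios: (200−110)/200 = 0.4500 (×24).
Raised to α = 2.5: 0.13584 (×24).
Sum = 3.260187; FGT(2.5) = 3.260187 / 91 = 0.0358.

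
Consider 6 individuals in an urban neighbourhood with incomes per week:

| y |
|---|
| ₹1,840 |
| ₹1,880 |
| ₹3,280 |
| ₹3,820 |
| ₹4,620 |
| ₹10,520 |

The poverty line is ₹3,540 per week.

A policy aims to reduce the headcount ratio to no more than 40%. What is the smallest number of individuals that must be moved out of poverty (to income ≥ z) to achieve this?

Currently q = 3 of N = 6 are below the line (H = 0.500).
A headcount ratio of at most 40% allows at most ⌊0.40 × 6⌋ = 2 poor individuals.
So at least 3 − 2 = 1 must be lifted.

1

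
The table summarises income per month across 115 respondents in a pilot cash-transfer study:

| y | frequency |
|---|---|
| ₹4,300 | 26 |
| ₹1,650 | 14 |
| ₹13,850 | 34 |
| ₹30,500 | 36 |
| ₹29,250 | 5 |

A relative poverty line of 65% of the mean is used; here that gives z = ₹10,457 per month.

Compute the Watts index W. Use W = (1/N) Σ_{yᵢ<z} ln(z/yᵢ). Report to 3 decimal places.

0.426

Incomes under z: 14×₹1,650, 26×₹4,300 (q = 40 of N = 115).
Log gaps: ln(10457/1650) = 1.8465 (×14); ln(10457/4300) = 0.8887 (×26).
W = 48.956020 / 115 = 0.426.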